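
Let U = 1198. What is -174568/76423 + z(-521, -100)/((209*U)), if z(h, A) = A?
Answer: -21858163638/9567471793 ≈ -2.2846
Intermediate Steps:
-174568/76423 + z(-521, -100)/((209*U)) = -174568/76423 - 100/(209*1198) = -174568*1/76423 - 100/250382 = -174568/76423 - 100*1/250382 = -174568/76423 - 50/125191 = -21858163638/9567471793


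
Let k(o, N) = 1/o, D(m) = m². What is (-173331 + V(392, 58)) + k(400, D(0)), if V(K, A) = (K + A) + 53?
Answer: -69131199/400 ≈ -1.7283e+5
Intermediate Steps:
V(K, A) = 53 + A + K (V(K, A) = (A + K) + 53 = 53 + A + K)
(-173331 + V(392, 58)) + k(400, D(0)) = (-173331 + (53 + 58 + 392)) + 1/400 = (-173331 + 503) + 1/400 = -172828 + 1/400 = -69131199/400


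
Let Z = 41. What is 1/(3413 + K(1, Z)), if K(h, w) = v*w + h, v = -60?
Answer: 1/954 ≈ 0.0010482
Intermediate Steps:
K(h, w) = h - 60*w (K(h, w) = -60*w + h = h - 60*w)
1/(3413 + K(1, Z)) = 1/(3413 + (1 - 60*41)) = 1/(3413 + (1 - 2460)) = 1/(3413 - 2459) = 1/954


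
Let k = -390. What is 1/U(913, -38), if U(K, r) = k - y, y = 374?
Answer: -1/764 ≈ -0.0013089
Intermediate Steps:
U(K, r) = -764 (U(K, r) = -390 - 1*374 = -390 - 374 = -764)
1/U(913, -38) = 1/(-764) = -1/764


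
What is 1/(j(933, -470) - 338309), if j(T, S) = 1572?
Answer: -1/336737 ≈ -2.9697e-6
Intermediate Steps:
1/(j(933, -470) - 338309) = 1/(1572 - 338309) = 1/(-336737) = -1/336737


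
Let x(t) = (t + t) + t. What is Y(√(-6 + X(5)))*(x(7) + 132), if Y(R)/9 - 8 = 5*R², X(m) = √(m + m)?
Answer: -30294 + 6885*√10 ≈ -8521.7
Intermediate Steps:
X(m) = √2*√m (X(m) = √(2*m) = √2*√m)
Y(R) = 72 + 45*R² (Y(R) = 72 + 9*(5*R²) = 72 + 45*R²)
x(t) = 3*t (x(t) = 2*t + t = 3*t)
Y(√(-6 + X(5)))*(x(7) + 132) = (72 + 45*(√(-6 + √2*√5))²)*(3*7 + 132) = (72 + 45*(√(-6 + √10))²)*(21 + 132) = (72 + 45*(-6 + √10))*153 = (72 + (-270 + 45*√10))*153 = (-198 + 45*√10)*153 = -30294 + 6885*√10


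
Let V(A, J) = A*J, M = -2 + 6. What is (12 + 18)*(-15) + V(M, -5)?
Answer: -470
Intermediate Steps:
M = 4
(12 + 18)*(-15) + V(M, -5) = (12 + 18)*(-15) + 4*(-5) = 30*(-15) - 20 = -450 - 20 = -470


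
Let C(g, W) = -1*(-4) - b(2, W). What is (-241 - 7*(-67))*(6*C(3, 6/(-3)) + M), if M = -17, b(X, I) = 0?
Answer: 1596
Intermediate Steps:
C(g, W) = 4 (C(g, W) = -1*(-4) - 1*0 = 4 + 0 = 4)
(-241 - 7*(-67))*(6*C(3, 6/(-3)) + M) = (-241 - 7*(-67))*(6*4 - 17) = (-241 + 469)*(24 - 17) = 228*7 = 1596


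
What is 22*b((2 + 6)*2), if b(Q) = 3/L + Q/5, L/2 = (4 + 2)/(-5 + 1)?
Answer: 242/5 ≈ 48.400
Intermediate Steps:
L = -3 (L = 2*((4 + 2)/(-5 + 1)) = 2*(6/(-4)) = 2*(6*(-1/4)) = 2*(-3/2) = -3)
b(Q) = -1 + Q/5 (b(Q) = 3/(-3) + Q/5 = 3*(-1/3) + Q*(1/5) = -1 + Q/5)
22*b((2 + 6)*2) = 22*(-1 + ((2 + 6)*2)/5) = 22*(-1 + (8*2)/5) = 22*(-1 + (1/5)*16) = 22*(-1 + 16/5) = 22*(11/5) = 242/5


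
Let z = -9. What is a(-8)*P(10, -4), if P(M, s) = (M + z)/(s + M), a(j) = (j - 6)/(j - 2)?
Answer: 7/30 ≈ 0.23333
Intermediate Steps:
a(j) = (-6 + j)/(-2 + j)
P(M, s) = (-9 + M)/(M + s) (P(M, s) = (M - 9)/(s + M) = (-9 + M)/(M + s))
a(-8)*P(10, -4) = ((-6 - 8)/(-2 - 8))*((-9 + 10)/(10 - 4)) = (-14/(-10))*(1/6) = (-⅒*(-14))*((⅙)*1) = (7/5)*(⅙) = 7/30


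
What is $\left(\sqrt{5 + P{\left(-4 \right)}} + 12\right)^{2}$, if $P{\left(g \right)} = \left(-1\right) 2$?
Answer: $\left(12 + \sqrt{3}\right)^{2} \approx 188.57$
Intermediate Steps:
$P{\left(g \right)} = -2$
$\left(\sqrt{5 + P{\left(-4 \right)}} + 12\right)^{2} = \left(\sqrt{5 - 2} + 12\right)^{2} = \left(\sqrt{3} + 12\right)^{2} = \left(12 + \sqrt{3}\right)^{2}$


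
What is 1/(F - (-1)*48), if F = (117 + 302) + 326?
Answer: 1/793 ≈ 0.0012610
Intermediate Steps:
F = 745 (F = 419 + 326 = 745)
1/(F - (-1)*48) = 1/(745 - (-1)*48) = 1/(745 - 1*(-48)) = 1/(745 + 48) = 1/793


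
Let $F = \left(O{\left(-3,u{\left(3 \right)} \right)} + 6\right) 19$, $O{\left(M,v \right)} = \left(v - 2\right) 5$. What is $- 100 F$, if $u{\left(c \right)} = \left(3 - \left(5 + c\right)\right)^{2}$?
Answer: $-229900$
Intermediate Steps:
$u{\left(c \right)} = \left(-2 - c\right)^{2}$
$O{\left(M,v \right)} = -10 + 5 v$ ($O{\left(M,v \right)} = \left(-2 + v\right) 5 = -10 + 5 v$)
$F = 2299$ ($F = \left(\left(-10 + 5 \left(2 + 3\right)^{2}\right) + 6\right) 19 = \left(\left(-10 + 5 \cdot 5^{2}\right) + 6\right) 19 = \left(\left(-10 + 5 \cdot 25\right) + 6\right) 19 = \left(\left(-10 + 125\right) + 6\right) 19 = \left(115 + 6\right) 19 = 121 \cdot 19 = 2299$)
$- 100 F = \left(-100\right) 2299 = -229900$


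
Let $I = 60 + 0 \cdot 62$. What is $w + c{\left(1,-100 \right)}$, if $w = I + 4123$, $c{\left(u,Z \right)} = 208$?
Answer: $4391$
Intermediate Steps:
$I = 60$ ($I = 60 + 0 = 60$)
$w = 4183$ ($w = 60 + 4123 = 4183$)
$w + c{\left(1,-100 \right)} = 4183 + 208 = 4391$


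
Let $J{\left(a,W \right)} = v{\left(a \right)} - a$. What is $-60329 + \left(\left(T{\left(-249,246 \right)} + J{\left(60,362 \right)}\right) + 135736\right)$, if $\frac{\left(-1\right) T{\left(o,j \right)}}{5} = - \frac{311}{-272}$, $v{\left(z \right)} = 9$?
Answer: $\frac{20495277}{272} \approx 75350.0$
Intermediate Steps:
$T{\left(o,j \right)} = - \frac{1555}{272}$ ($T{\left(o,j \right)} = - 5 \left(- \frac{311}{-272}\right) = - 5 \left(\left(-311\right) \left(- \frac{1}{272}\right)\right) = \left(-5\right) \frac{311}{272} = - \frac{1555}{272}$)
$J{\left(a,W \right)} = 9 - a$
$-60329 + \left(\left(T{\left(-249,246 \right)} + J{\left(60,362 \right)}\right) + 135736\right) = -60329 + \left(\left(- \frac{1555}{272} + \left(9 - 60\right)\right) + 135736\right) = -60329 + \left(\left(- \frac{1555}{272} - 51\right) + 135736\right) = -60329 + \left(- \frac{15427}{272} + 135736\right) = -60329 + \frac{36904765}{272} = \frac{20495277}{272}$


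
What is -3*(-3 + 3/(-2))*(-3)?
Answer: -81/2 ≈ -40.500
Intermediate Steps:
-3*(-3 + 3/(-2))*(-3) = -3*(-3 + 3*(-½))*(-3) = -3*(-3 - 3/2)*(-3) = -3*(-9/2)*(-3) = (27/2)*(-3) = -81/2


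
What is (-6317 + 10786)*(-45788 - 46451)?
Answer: -412216091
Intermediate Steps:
(-6317 + 10786)*(-45788 - 46451) = 4469*(-92239) = -412216091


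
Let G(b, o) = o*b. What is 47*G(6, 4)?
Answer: 1128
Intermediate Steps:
G(b, o) = b*o
47*G(6, 4) = 47*(6*4) = 47*24 = 1128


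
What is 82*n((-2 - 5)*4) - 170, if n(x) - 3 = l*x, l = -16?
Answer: 36812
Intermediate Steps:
n(x) = 3 - 16*x
82*n((-2 - 5)*4) - 170 = 82*(3 - 16*(-2 - 5)*4) - 170 = 82*(3 - (-112)*4) - 170 = 82*(3 - 16*(-28)) - 170 = 82*(3 + 448) - 170 = 82*451 - 170 = 36982 - 170 = 36812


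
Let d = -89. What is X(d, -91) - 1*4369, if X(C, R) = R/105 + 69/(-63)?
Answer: -458951/105 ≈ -4371.0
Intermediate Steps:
X(C, R) = -23/21 + R/105 (X(C, R) = R*(1/105) + 69*(-1/63) = R/105 - 23/21 = -23/21 + R/105)
X(d, -91) - 1*4369 = (-23/21 + (1/105)*(-91)) - 1*4369 = (-23/21 - 13/15) - 4369 = -206/105 - 4369 = -458951/105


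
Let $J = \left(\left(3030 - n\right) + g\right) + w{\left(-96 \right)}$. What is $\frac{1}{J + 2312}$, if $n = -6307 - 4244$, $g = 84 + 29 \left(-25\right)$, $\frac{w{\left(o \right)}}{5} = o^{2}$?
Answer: $\frac{1}{61332} \approx 1.6305 \cdot 10^{-5}$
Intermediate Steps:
$w{\left(o \right)} = 5 o^{2}$
$g = -641$ ($g = 84 - 725 = -641$)
$n = -10551$ ($n = -6307 - 4244 = -10551$)
$J = 59020$ ($J = \left(\left(3030 - -10551\right) - 641\right) + 5 \left(-96\right)^{2} = \left(\left(3030 + 10551\right) - 641\right) + 5 \cdot 9216 = \left(13581 - 641\right) + 46080 = 12940 + 46080 = 59020$)
$\frac{1}{J + 2312} = \frac{1}{59020 + 2312} = \frac{1}{61332}$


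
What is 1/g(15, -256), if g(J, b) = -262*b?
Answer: 1/67072 ≈ 1.4909e-5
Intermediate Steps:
1/g(15, -256) = 1/(-262*(-256)) = 1/67072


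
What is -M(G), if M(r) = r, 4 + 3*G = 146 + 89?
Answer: -77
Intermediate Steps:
G = 77 (G = -4/3 + (146 + 89)/3 = -4/3 + (⅓)*235 = -4/3 + 235/3 = 77)
-M(G) = -1*77 = -77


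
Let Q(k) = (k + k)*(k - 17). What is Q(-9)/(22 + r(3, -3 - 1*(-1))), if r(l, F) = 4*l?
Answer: 234/17 ≈ 13.765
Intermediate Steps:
Q(k) = 2*k*(-17 + k) (Q(k) = (2*k)*(-17 + k) = 2*k*(-17 + k))
Q(-9)/(22 + r(3, -3 - 1*(-1))) = (2*(-9)*(-17 - 9))/(22 + 4*3) = (2*(-9)*(-26))/(22 + 12) = 468/34 = (1/34)*468 = 234/17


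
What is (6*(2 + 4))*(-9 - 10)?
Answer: -684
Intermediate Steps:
(6*(2 + 4))*(-9 - 10) = (6*6)*(-19) = 36*(-19) = -684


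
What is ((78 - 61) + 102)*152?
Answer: 18088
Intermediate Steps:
((78 - 61) + 102)*152 = (17 + 102)*152 = 119*152 = 18088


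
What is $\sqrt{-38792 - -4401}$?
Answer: $17 i \sqrt{119} \approx 185.45 i$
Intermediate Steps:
$\sqrt{-38792 - -4401} = \sqrt{-38792 + 4401} = \sqrt{-34391} = 17 i \sqrt{119}$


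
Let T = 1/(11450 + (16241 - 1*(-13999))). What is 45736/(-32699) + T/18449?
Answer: -1851438556919/1323687892010 ≈ -1.3987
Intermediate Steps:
T = 1/41690 (T = 1/(11450 + (16241 + 13999)) = 1/(11450 + 30240) = 1/41690 ≈ 2.3987e-5)
45736/(-32699) + T/18449 = 45736/(-32699) + (1/41690)/18449 = 45736*(-1/32699) + (1/41690)*(1/18449) = -45736/32699 + 1/769138810 = -1851438556919/1323687892010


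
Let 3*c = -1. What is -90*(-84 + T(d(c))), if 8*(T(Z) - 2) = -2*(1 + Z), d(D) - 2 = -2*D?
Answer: 14925/2 ≈ 7462.5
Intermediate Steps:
c = -⅓ (c = (⅓)*(-1) = -⅓ ≈ -0.33333)
d(D) = 2 - 2*D
T(Z) = 7/4 - Z/4 (T(Z) = 2 + (-2*(1 + Z))/8 = 2 + (-2 - 2*Z)/8 = 2 + (-¼ - Z/4) = 7/4 - Z/4)
-90*(-84 + T(d(c))) = -90*(-84 + (7/4 - (2 - 2*(-⅓))/4)) = -90*(-84 + (7/4 - (2 + ⅔)/4)) = -90*(-84 + (7/4 - ¼*8/3)) = -90*(-84 + (7/4 - ⅔)) = -90*(-84 + 13/12) = -90*(-995/12) = 14925/2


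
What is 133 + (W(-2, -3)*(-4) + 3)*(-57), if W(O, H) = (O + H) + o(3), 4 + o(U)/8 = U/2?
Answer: -5738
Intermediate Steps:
o(U) = -32 + 4*U (o(U) = -32 + 8*(U/2) = -32 + 4*U)
W(O, H) = -20 + H + O (W(O, H) = (O + H) + (-32 + 4*3) = (H + O) + (-32 + 12) = (H + O) - 20 = -20 + H + O)
133 + (W(-2, -3)*(-4) + 3)*(-57) = 133 + ((-20 - 3 - 2)*(-4) + 3)*(-57) = 133 + (-25*(-4) + 3)*(-57) = 133 + (100 + 3)*(-57) = 133 + 103*(-57) = 133 - 5871 = -5738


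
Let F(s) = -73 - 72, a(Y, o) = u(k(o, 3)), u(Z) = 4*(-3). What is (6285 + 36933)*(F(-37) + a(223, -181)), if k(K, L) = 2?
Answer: -6785226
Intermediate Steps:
u(Z) = -12
a(Y, o) = -12
F(s) = -145
(6285 + 36933)*(F(-37) + a(223, -181)) = (6285 + 36933)*(-145 - 12) = 43218*(-157) = -6785226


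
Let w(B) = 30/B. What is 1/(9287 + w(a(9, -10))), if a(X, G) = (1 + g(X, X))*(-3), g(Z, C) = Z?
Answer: 1/9286 ≈ 0.00010769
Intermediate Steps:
a(X, G) = -3 - 3*X (a(X, G) = (1 + X)*(-3) = -3 - 3*X)
1/(9287 + w(a(9, -10))) = 1/(9287 + 30/(-3 - 3*9)) = 1/(9287 + 30/(-3 - 27)) = 1/(9287 + 30/(-30)) = 1/(9287 + 30*(-1/30)) = 1/(9287 - 1) = 1/9286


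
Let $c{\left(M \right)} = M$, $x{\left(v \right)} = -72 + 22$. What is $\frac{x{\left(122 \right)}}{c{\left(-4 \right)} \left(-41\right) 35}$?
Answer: $- \frac{5}{574} \approx -0.0087108$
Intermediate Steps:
$x{\left(v \right)} = -50$
$\frac{x{\left(122 \right)}}{c{\left(-4 \right)} \left(-41\right) 35} = - \frac{50}{\left(-4\right) \left(-41\right) 35} = - \frac{50}{164 \cdot 35} = - \frac{50}{5740} = \left(-50\right) \frac{1}{5740} = - \frac{5}{574}$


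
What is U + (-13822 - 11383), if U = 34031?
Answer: 8826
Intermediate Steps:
U + (-13822 - 11383) = 34031 + (-13822 - 11383) = 34031 - 25205 = 8826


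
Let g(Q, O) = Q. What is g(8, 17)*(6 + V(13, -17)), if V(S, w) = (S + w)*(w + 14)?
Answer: 144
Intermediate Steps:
V(S, w) = (14 + w)*(S + w) (V(S, w) = (S + w)*(14 + w) = (14 + w)*(S + w))
g(8, 17)*(6 + V(13, -17)) = 8*(6 + ((-17)**2 + 14*13 + 14*(-17) + 13*(-17))) = 8*(6 + (289 + 182 - 238 - 221)) = 8*(6 + 12) = 8*18 = 144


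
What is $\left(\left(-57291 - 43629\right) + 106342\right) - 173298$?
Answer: $-167876$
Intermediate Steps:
$\left(\left(-57291 - 43629\right) + 106342\right) - 173298 = \left(-100920 + 106342\right) - 173298 = 5422 - 173298 = -167876$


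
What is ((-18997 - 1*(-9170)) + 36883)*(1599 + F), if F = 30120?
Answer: 858189264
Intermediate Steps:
((-18997 - 1*(-9170)) + 36883)*(1599 + F) = ((-18997 - 1*(-9170)) + 36883)*(1599 + 30120) = ((-18997 + 9170) + 36883)*31719 = (-9827 + 36883)*31719 = 27056*31719 = 858189264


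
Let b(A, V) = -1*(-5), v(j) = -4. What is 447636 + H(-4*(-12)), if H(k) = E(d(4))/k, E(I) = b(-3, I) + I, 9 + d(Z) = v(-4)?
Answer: 2685815/6 ≈ 4.4764e+5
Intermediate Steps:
d(Z) = -13 (d(Z) = -9 - 4 = -13)
b(A, V) = 5
E(I) = 5 + I
H(k) = -8/k (H(k) = (5 - 13)/k = -8/k)
447636 + H(-4*(-12)) = 447636 - 8/((-4*(-12))) = 447636 - 8/48 = 447636 - 8*1/48 = 447636 - ⅙ = 2685815/6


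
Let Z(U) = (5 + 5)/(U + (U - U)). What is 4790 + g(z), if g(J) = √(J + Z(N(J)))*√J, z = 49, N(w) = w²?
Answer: 4790 + √117659/7 ≈ 4839.0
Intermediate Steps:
Z(U) = 10/U (Z(U) = 10/(U + 0) = 10/U)
g(J) = √J*√(J + 10/J²) (g(J) = √(J + 10/(J²))*√J = √(J + 10/J²)*√J = √J*√(J + 10/J²))
4790 + g(z) = 4790 + √49*√(49 + 10/49²) = 4790 + 7*√(49 + 10*(1/2401)) = 4790 + 7*√(49 + 10/2401) = 4790 + 7*√(117659/2401) = 4790 + 7*(√117659/49) = 4790 + √117659/7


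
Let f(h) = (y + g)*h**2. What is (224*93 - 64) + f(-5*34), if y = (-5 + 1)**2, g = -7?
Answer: 280868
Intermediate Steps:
y = 16 (y = (-4)**2 = 16)
f(h) = 9*h**2 (f(h) = (16 - 7)*h**2 = 9*h**2)
(224*93 - 64) + f(-5*34) = (224*93 - 64) + 9*(-5*34)**2 = (20832 - 64) + 9*(-170)**2 = 20768 + 9*28900 = 20768 + 260100 = 280868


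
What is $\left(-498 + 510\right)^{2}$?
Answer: $144$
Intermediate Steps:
$\left(-498 + 510\right)^{2} = 12^{2} = 144$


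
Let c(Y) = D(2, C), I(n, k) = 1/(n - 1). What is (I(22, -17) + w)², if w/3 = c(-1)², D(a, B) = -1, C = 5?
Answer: 4096/441 ≈ 9.2880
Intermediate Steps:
I(n, k) = 1/(-1 + n)
c(Y) = -1
w = 3 (w = 3*(-1)² = 3*1 = 3)
(I(22, -17) + w)² = (1/(-1 + 22) + 3)² = (1/21 + 3)² = (64/21)² = 4096/441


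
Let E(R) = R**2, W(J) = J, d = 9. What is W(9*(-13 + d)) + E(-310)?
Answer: 96064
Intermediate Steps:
W(9*(-13 + d)) + E(-310) = 9*(-13 + 9) + (-310)**2 = 9*(-4) + 96100 = -36 + 96100 = 96064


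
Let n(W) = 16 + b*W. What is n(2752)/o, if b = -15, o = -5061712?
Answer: 2579/316357 ≈ 0.0081522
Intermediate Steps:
n(W) = 16 - 15*W
n(2752)/o = (16 - 15*2752)/(-5061712) = (16 - 41280)*(-1/5061712) = -41264*(-1/5061712) = 2579/316357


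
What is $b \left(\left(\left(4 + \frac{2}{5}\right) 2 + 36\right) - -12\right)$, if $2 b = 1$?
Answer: $\frac{142}{5} \approx 28.4$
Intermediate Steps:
$b = \frac{1}{2}$ ($b = \frac{1}{2} \cdot 1 = \frac{1}{2} \approx 0.5$)
$b \left(\left(\left(4 + \frac{2}{5}\right) 2 + 36\right) - -12\right) = \frac{\left(\left(4 + \frac{2}{5}\right) 2 + 36\right) - -12}{2} = \frac{\left(\left(4 + 2 \cdot \frac{1}{5}\right) 2 + 36\right) + \left(15 - 3\right)}{2} = \frac{\left(\left(4 + \frac{2}{5}\right) 2 + 36\right) + 12}{2} = \frac{\left(\frac{22}{5} \cdot 2 + 36\right) + 12}{2} = \frac{\left(\frac{44}{5} + 36\right) + 12}{2} = \frac{\frac{224}{5} + 12}{2} = \frac{1}{2} \cdot \frac{284}{5} = \frac{142}{5}$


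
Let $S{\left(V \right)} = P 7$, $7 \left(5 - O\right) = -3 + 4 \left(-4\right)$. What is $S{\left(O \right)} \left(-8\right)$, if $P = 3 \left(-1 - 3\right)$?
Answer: $672$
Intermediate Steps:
$P = -12$ ($P = 3 \left(-4\right) = -12$)
$O = \frac{54}{7}$ ($O = 5 - \frac{-3 + 4 \left(-4\right)}{7} = 5 - \frac{-3 - 16}{7} = 5 - - \frac{19}{7} = 5 + \frac{19}{7} = \frac{54}{7} \approx 7.7143$)
$S{\left(V \right)} = -84$ ($S{\left(V \right)} = \left(-12\right) 7 = -84$)
$S{\left(O \right)} \left(-8\right) = \left(-84\right) \left(-8\right) = 672$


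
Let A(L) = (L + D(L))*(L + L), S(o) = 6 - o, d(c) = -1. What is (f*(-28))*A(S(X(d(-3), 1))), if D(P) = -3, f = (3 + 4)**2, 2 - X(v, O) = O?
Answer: -27440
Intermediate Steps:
X(v, O) = 2 - O
f = 49 (f = 7**2 = 49)
A(L) = 2*L*(-3 + L) (A(L) = (L - 3)*(L + L) = (-3 + L)*(2*L) = 2*L*(-3 + L))
(f*(-28))*A(S(X(d(-3), 1))) = (49*(-28))*(2*(6 - (2 - 1*1))*(-3 + (6 - (2 - 1*1)))) = -2744*(6 - (2 - 1))*(-3 + (6 - (2 - 1))) = -2744*(6 - 1*1)*(-3 + (6 - 1*1)) = -2744*(6 - 1)*(-3 + (6 - 1)) = -2744*5*(-3 + 5) = -2744*5*2 = -1372*20 = -27440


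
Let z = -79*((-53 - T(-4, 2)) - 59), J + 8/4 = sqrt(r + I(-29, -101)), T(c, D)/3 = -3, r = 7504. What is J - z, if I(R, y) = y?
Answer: -8139 + sqrt(7403) ≈ -8053.0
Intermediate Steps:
T(c, D) = -9 (T(c, D) = 3*(-3) = -9)
J = -2 + sqrt(7403) (J = -2 + sqrt(7504 - 101) = -2 + sqrt(7403) ≈ 84.041)
z = 8137 (z = -79*((-53 - 1*(-9)) - 59) = -79*((-53 + 9) - 59) = -79*(-44 - 59) = -79*(-103) = 8137)
J - z = (-2 + sqrt(7403)) - 1*8137 = (-2 + sqrt(7403)) - 8137 = -8139 + sqrt(7403)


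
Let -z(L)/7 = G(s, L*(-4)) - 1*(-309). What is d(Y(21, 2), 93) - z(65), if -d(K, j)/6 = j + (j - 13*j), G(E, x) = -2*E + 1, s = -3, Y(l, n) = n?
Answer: 8350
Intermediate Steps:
G(E, x) = 1 - 2*E
z(L) = -2212 (z(L) = -7*((1 - 2*(-3)) - 1*(-309)) = -7*((1 + 6) + 309) = -7*(7 + 309) = -7*316 = -2212)
d(K, j) = 66*j (d(K, j) = -6*(j + (j - 13*j)) = -6*(j - 12*j) = -(-66)*j = 66*j)
d(Y(21, 2), 93) - z(65) = 66*93 - 1*(-2212) = 6138 + 2212 = 8350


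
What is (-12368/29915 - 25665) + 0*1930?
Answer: -767780843/29915 ≈ -25665.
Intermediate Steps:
(-12368/29915 - 25665) + 0*1930 = (-12368*1/29915 - 25665) + 0 = (-12368/29915 - 25665) + 0 = -767780843/29915 + 0 = -767780843/29915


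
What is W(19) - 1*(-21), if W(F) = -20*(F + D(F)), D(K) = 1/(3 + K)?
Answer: -3959/11 ≈ -359.91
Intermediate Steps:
W(F) = -20*F - 20/(3 + F) (W(F) = -20*(F + 1/(3 + F)) = -20*F - 20/(3 + F))
W(19) - 1*(-21) = 20*(-1 - 1*19*(3 + 19))/(3 + 19) - 1*(-21) = 20*(-1 - 1*19*22)/22 + 21 = 20*(1/22)*(-1 - 418) + 21 = 20*(1/22)*(-419) + 21 = -4190/11 + 21 = -3959/11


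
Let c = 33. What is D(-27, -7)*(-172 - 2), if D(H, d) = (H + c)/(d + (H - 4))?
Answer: 522/19 ≈ 27.474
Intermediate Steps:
D(H, d) = (33 + H)/(-4 + H + d) (D(H, d) = (H + 33)/(d + (H - 4)) = (33 + H)/(d + (-4 + H)) = (33 + H)/(-4 + H + d))
D(-27, -7)*(-172 - 2) = ((33 - 27)/(-4 - 27 - 7))*(-172 - 2) = (6/(-38))*(-174) = -1/38*6*(-174) = -3/19*(-174) = 522/19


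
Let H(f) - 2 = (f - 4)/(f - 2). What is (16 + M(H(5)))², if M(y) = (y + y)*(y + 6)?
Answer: 244036/81 ≈ 3012.8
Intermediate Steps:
H(f) = 2 + (-4 + f)/(-2 + f) (H(f) = 2 + (f - 4)/(f - 2) = 2 + (-4 + f)/(-2 + f))
M(y) = 2*y*(6 + y) (M(y) = (2*y)*(6 + y) = 2*y*(6 + y))
(16 + M(H(5)))² = (16 + 2*((-8 + 3*5)/(-2 + 5))*(6 + (-8 + 3*5)/(-2 + 5)))² = (16 + 2*((-8 + 15)/3)*(6 + (-8 + 15)/3))² = (16 + 2*((⅓)*7)*(6 + (⅓)*7))² = (16 + 2*(7/3)*(6 + 7/3))² = (16 + 2*(7/3)*(25/3))² = (16 + 350/9)² = (494/9)² = 244036/81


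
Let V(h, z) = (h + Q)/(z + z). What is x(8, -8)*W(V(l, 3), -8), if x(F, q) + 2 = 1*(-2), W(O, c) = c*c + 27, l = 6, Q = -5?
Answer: -364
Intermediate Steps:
V(h, z) = (-5 + h)/(2*z) (V(h, z) = (h - 5)/(z + z) = (-5 + h)/((2*z)) = (-5 + h)*(1/(2*z)) = (-5 + h)/(2*z))
W(O, c) = 27 + c² (W(O, c) = c² + 27 = 27 + c²)
x(F, q) = -4 (x(F, q) = -2 + 1*(-2) = -2 - 2 = -4)
x(8, -8)*W(V(l, 3), -8) = -4*(27 + (-8)²) = -4*(27 + 64) = -4*91 = -364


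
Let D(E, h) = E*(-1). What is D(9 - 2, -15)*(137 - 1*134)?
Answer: -21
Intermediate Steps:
D(E, h) = -E
D(9 - 2, -15)*(137 - 1*134) = (-(9 - 2))*(137 - 1*134) = (-1*7)*(137 - 134) = -7*3 = -21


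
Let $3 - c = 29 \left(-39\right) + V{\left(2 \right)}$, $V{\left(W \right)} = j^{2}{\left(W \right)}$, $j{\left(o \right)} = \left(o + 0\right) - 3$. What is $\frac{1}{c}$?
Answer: $\frac{1}{1133} \approx 0.00088261$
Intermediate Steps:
$j{\left(o \right)} = -3 + o$ ($j{\left(o \right)} = o - 3 = -3 + o$)
$V{\left(W \right)} = \left(-3 + W\right)^{2}$
$c = 1133$ ($c = 3 - \left(29 \left(-39\right) + \left(-3 + 2\right)^{2}\right) = 3 - \left(-1131 + \left(-1\right)^{2}\right) = 3 - \left(-1131 + 1\right) = 3 - -1130 = 3 + 1130 = 1133$)
$\frac{1}{c} = \frac{1}{1133}$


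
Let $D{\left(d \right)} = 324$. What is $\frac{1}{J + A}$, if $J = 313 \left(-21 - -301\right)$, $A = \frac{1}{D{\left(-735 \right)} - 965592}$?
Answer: $\frac{965268}{84596087519} \approx 1.141 \cdot 10^{-5}$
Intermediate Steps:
$A = - \frac{1}{965268}$ ($A = \frac{1}{324 - 965592} = \frac{1}{-965268} = - \frac{1}{965268} \approx -1.036 \cdot 10^{-6}$)
$J = 87640$ ($J = 313 \left(-21 + 301\right) = 313 \cdot 280 = 87640$)
$\frac{1}{J + A} = \frac{1}{87640 - \frac{1}{965268}} = \frac{1}{\frac{84596087519}{965268}} = \frac{965268}{84596087519}$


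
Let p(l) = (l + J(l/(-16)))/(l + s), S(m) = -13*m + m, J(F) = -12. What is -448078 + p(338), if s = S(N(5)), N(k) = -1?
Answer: -78413487/175 ≈ -4.4808e+5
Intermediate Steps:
S(m) = -12*m
s = 12 (s = -12*(-1) = 12)
p(l) = (-12 + l)/(12 + l) (p(l) = (l - 12)/(l + 12) = (-12 + l)/(12 + l))
-448078 + p(338) = -448078 + (-12 + 338)/(12 + 338) = -448078 + 326/350 = -448078 + (1/350)*326 = -448078 + 163/175 = -78413487/175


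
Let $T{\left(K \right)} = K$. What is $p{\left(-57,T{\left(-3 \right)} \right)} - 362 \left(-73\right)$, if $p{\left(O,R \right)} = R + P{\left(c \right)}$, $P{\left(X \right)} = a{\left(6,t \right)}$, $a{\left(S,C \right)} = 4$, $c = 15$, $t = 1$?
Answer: $26427$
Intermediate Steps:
$P{\left(X \right)} = 4$
$p{\left(O,R \right)} = 4 + R$ ($p{\left(O,R \right)} = R + 4 = 4 + R$)
$p{\left(-57,T{\left(-3 \right)} \right)} - 362 \left(-73\right) = \left(4 - 3\right) - 362 \left(-73\right) = 1 - -26426 = 1 + 26426 = 26427$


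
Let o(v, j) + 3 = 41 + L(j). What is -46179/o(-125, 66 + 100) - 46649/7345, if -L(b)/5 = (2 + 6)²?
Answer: 108676579/690430 ≈ 157.40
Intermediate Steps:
L(b) = -320 (L(b) = -5*(2 + 6)² = -5*8² = -5*64 = -320)
o(v, j) = -282 (o(v, j) = -3 + (41 - 320) = -3 - 279 = -282)
-46179/o(-125, 66 + 100) - 46649/7345 = -46179/(-282) - 46649/7345 = -46179*(-1/282) - 46649*1/7345 = 15393/94 - 46649/7345 = 108676579/690430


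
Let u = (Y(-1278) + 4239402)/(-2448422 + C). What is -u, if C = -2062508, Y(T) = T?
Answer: 2119062/2255465 ≈ 0.93952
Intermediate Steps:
u = -2119062/2255465 (u = (-1278 + 4239402)/(-2448422 - 2062508) = 4238124/(-4510930) = 4238124*(-1/4510930) = -2119062/2255465 ≈ -0.93952)
-u = -1*(-2119062/2255465) = 2119062/2255465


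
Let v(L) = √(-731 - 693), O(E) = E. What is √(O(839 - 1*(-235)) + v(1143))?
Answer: √(1074 + 4*I*√89) ≈ 32.777 + 0.5756*I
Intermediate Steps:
v(L) = 4*I*√89 (v(L) = √(-1424) = 4*I*√89)
√(O(839 - 1*(-235)) + v(1143)) = √((839 - 1*(-235)) + 4*I*√89) = √((839 + 235) + 4*I*√89) = √(1074 + 4*I*√89)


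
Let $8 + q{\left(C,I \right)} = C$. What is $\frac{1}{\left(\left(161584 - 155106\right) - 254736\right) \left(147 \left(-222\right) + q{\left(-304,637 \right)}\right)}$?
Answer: $\frac{1}{8179108068} \approx 1.2226 \cdot 10^{-10}$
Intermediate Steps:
$q{\left(C,I \right)} = -8 + C$
$\frac{1}{\left(\left(161584 - 155106\right) - 254736\right) \left(147 \left(-222\right) + q{\left(-304,637 \right)}\right)} = \frac{1}{\left(\left(161584 - 155106\right) - 254736\right) \left(147 \left(-222\right) - 312\right)} = \frac{1}{\left(6478 - 254736\right) \left(-32634 - 312\right)} = \frac{1}{\left(-248258\right) \left(-32946\right)} = \frac{1}{8179108068}$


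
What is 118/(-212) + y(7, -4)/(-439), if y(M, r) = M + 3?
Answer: -26961/46534 ≈ -0.57938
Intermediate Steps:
y(M, r) = 3 + M
118/(-212) + y(7, -4)/(-439) = 118/(-212) + (3 + 7)/(-439) = 118*(-1/212) + 10*(-1/439) = -59/106 - 10/439 = -26961/46534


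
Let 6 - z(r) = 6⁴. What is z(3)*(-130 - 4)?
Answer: 172860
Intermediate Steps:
z(r) = -1290 (z(r) = 6 - 1*6⁴ = 6 - 1*1296 = 6 - 1296 = -1290)
z(3)*(-130 - 4) = -1290*(-130 - 4) = -1290*(-134) = 172860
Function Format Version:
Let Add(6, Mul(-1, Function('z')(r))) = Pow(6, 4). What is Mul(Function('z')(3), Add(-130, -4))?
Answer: 172860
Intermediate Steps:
Function('z')(r) = -1290 (Function('z')(r) = Add(6, Mul(-1, Pow(6, 4))) = Add(6, Mul(-1, 1296)) = Add(6, -1296) = -1290)
Mul(Function('z')(3), Add(-130, -4)) = Mul(-1290, Add(-130, -4)) = Mul(-1290, -134) = 172860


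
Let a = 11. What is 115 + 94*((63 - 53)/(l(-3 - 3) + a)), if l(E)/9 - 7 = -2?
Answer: 1845/14 ≈ 131.79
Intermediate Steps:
l(E) = 45 (l(E) = 63 + 9*(-2) = 63 - 18 = 45)
115 + 94*((63 - 53)/(l(-3 - 3) + a)) = 115 + 94*((63 - 53)/(45 + 11)) = 115 + 94*(10/56) = 115 + 94*(10*(1/56)) = 115 + 94*(5/28) = 115 + 235/14 = 1845/14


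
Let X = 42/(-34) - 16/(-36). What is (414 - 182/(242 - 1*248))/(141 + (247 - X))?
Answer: 67983/59485 ≈ 1.1429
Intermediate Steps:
X = -121/153 (X = 42*(-1/34) - 16*(-1/36) = -21/17 + 4/9 = -121/153 ≈ -0.79085)
(414 - 182/(242 - 1*248))/(141 + (247 - X)) = (414 - 182/(242 - 1*248))/(141 + (247 - 1*(-121/153))) = (414 - 182/(242 - 248))/(141 + (247 + 121/153)) = (414 - 182/(-6))/(141 + 37912/153) = (414 - 182*(-1/6))/(59485/153) = (414 + 91/3)*(153/59485) = (1333/3)*(153/59485) = 67983/59485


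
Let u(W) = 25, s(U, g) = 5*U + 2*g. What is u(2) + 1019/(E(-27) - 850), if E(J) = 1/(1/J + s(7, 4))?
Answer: 23467285/985973 ≈ 23.801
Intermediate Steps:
s(U, g) = 2*g + 5*U
E(J) = 1/(43 + 1/J) (E(J) = 1/(1/J + (2*4 + 5*7)) = 1/(1/J + (8 + 35)) = 1/(1/J + 43) = 1/(43 + 1/J))
u(2) + 1019/(E(-27) - 850) = 25 + 1019/(-27/(1 + 43*(-27)) - 850) = 25 + 1019/(-27/(1 - 1161) - 850) = 25 + 1019/(-27/(-1160) - 850) = 25 + 1019/(-27*(-1/1160) - 850) = 25 + 1019/(27/1160 - 850) = 25 + 1019/(-985973/1160) = 25 + 1019*(-1160/985973) = 25 - 1182040/985973 = 23467285/985973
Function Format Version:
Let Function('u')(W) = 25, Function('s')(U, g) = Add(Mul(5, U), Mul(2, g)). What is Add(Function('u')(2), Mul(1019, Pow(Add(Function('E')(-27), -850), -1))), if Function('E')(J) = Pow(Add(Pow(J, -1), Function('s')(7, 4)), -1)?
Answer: Rational(23467285, 985973) ≈ 23.801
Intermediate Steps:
Function('s')(U, g) = Add(Mul(2, g), Mul(5, U))
Function('E')(J) = Pow(Add(43, Pow(J, -1)), -1) (Function('E')(J) = Pow(Add(Pow(J, -1), Add(Mul(2, 4), Mul(5, 7))), -1) = Pow(Add(Pow(J, -1), Add(8, 35)), -1) = Pow(Add(Pow(J, -1), 43), -1) = Pow(Add(43, Pow(J, -1)), -1))
Add(Function('u')(2), Mul(1019, Pow(Add(Function('E')(-27), -850), -1))) = Add(25, Mul(1019, Pow(Add(Mul(-27, Pow(Add(1, Mul(43, -27)), -1)), -850), -1))) = Add(25, Mul(1019, Pow(Add(Mul(-27, Pow(Add(1, -1161), -1)), -850), -1))) = Add(25, Mul(1019, Pow(Add(Mul(-27, Pow(-1160, -1)), -850), -1))) = Add(25, Mul(1019, Pow(Add(Mul(-27, Rational(-1, 1160)), -850), -1))) = Add(25, Mul(1019, Pow(Add(Rational(27, 1160), -850), -1))) = Add(25, Mul(1019, Pow(Rational(-985973, 1160), -1))) = Add(25, Mul(1019, Rational(-1160, 985973))) = Add(25, Rational(-1182040, 985973)) = Rational(23467285, 985973)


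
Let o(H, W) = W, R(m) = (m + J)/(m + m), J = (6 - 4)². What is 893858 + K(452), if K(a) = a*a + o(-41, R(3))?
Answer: 6588979/6 ≈ 1.0982e+6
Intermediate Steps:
J = 4 (J = 2² = 4)
R(m) = (4 + m)/(2*m) (R(m) = (m + 4)/(m + m) = (4 + m)/((2*m)) = (4 + m)*(1/(2*m)) = (4 + m)/(2*m))
K(a) = 7/6 + a² (K(a) = a*a + (½)*(4 + 3)/3 = a² + (½)*(⅓)*7 = a² + 7/6 = 7/6 + a²)
893858 + K(452) = 893858 + (7/6 + 452²) = 893858 + (7/6 + 204304) = 893858 + 1225831/6 = 6588979/6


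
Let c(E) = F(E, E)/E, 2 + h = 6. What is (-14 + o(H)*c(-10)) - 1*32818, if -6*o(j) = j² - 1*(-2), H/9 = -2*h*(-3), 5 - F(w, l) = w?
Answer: -42335/2 ≈ -21168.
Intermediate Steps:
h = 4 (h = -2 + 6 = 4)
F(w, l) = 5 - w
H = 216 (H = 9*(-2*4*(-3)) = 9*(-8*(-3)) = 9*24 = 216)
c(E) = (5 - E)/E
o(j) = -⅓ - j²/6 (o(j) = -(j² - 1*(-2))/6 = -(j² + 2)/6 = -(2 + j²)/6 = -⅓ - j²/6)
(-14 + o(H)*c(-10)) - 1*32818 = (-14 + (-⅓ - ⅙*216²)*((5 - 1*(-10))/(-10))) - 1*32818 = (-14 + (-⅓ - ⅙*46656)*(-(5 + 10)/10)) - 32818 = (-14 + (-⅓ - 7776)*(-⅒*15)) - 32818 = (-14 - 23329/3*(-3/2)) - 32818 = (-14 + 23329/2) - 32818 = 23301/2 - 32818 = -42335/2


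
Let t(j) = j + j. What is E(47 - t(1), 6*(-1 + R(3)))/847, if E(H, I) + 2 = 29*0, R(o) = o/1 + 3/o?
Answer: -2/847 ≈ -0.0023613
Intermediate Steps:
R(o) = o + 3/o (R(o) = o*1 + 3/o = o + 3/o)
t(j) = 2*j
E(H, I) = -2 (E(H, I) = -2 + 29*0 = -2 + 0 = -2)
E(47 - t(1), 6*(-1 + R(3)))/847 = -2/847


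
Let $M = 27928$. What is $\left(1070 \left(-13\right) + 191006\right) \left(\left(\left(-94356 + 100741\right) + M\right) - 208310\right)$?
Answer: $-30814172712$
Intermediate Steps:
$\left(1070 \left(-13\right) + 191006\right) \left(\left(\left(-94356 + 100741\right) + M\right) - 208310\right) = \left(1070 \left(-13\right) + 191006\right) \left(\left(\left(-94356 + 100741\right) + 27928\right) - 208310\right) = \left(-13910 + 191006\right) \left(\left(6385 + 27928\right) - 208310\right) = 177096 \left(34313 - 208310\right) = 177096 \left(-173997\right) = -30814172712$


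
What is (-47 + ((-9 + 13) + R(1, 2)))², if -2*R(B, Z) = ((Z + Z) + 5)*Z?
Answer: 2704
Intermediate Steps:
R(B, Z) = -Z*(5 + 2*Z)/2 (R(B, Z) = -((Z + Z) + 5)*Z/2 = -(2*Z + 5)*Z/2 = -(5 + 2*Z)*Z/2 = -Z*(5 + 2*Z)/2)
(-47 + ((-9 + 13) + R(1, 2)))² = (-47 + ((-9 + 13) - ½*2*(5 + 2*2)))² = (-47 + (4 - ½*2*(5 + 4)))² = (-47 + (4 - ½*2*9))² = (-47 + (4 - 9))² = (-47 - 5)² = (-52)² = 2704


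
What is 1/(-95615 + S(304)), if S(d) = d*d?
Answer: -1/3199 ≈ -0.00031260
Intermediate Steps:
S(d) = d**2
1/(-95615 + S(304)) = 1/(-95615 + 304**2) = 1/(-95615 + 92416) = 1/(-3199) = -1/3199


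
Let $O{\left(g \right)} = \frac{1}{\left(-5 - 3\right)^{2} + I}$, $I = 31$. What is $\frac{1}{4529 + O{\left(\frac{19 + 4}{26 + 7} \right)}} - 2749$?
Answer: $- \frac{1182773649}{430256} \approx -2749.0$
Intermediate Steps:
$O{\left(g \right)} = \frac{1}{95}$ ($O{\left(g \right)} = \frac{1}{\left(-5 - 3\right)^{2} + 31} = \frac{1}{\left(-8\right)^{2} + 31} = \frac{1}{64 + 31} = \frac{1}{95}$)
$\frac{1}{4529 + O{\left(\frac{19 + 4}{26 + 7} \right)}} - 2749 = \frac{1}{4529 + \frac{1}{95}} - 2749 = \frac{1}{\frac{430256}{95}} - 2749 = \frac{95}{430256} - 2749 = - \frac{1182773649}{430256}$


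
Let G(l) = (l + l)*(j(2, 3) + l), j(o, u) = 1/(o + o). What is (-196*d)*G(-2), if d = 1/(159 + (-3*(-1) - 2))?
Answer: -343/40 ≈ -8.5750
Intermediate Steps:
j(o, u) = 1/(2*o)
d = 1/160 (d = 1/(159 + (3 - 2)) = 1/(159 + 1) = 1/160 ≈ 0.0062500)
G(l) = 2*l*(¼ + l) (G(l) = (l + l)*((½)/2 + l) = (2*l)*((½)*(½) + l) = (2*l)*(¼ + l) = 2*l*(¼ + l))
(-196*d)*G(-2) = (-196*1/160)*((½)*(-2)*(1 + 4*(-2))) = -49*(-2)*(1 - 8)/80 = -49*(-2)*(-7)/80 = -49/40*7 = -343/40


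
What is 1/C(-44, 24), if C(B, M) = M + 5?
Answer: 1/29 ≈ 0.034483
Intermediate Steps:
C(B, M) = 5 + M
1/C(-44, 24) = 1/(5 + 24) = 1/29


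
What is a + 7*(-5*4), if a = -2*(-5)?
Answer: -130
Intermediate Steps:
a = 10
a + 7*(-5*4) = 10 + 7*(-5*4) = 10 + 7*(-20) = 10 - 140 = -130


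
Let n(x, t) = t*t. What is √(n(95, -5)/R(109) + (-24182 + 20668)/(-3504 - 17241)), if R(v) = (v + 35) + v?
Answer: √820902126055/1749495 ≈ 0.51788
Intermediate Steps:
n(x, t) = t²
R(v) = 35 + 2*v (R(v) = (35 + v) + v = 35 + 2*v)
√(n(95, -5)/R(109) + (-24182 + 20668)/(-3504 - 17241)) = √((-5)²/(35 + 2*109) + (-24182 + 20668)/(-3504 - 17241)) = √(25/(35 + 218) - 3514/(-20745)) = √(25/253 - 3514*(-1/20745)) = √(25*(1/253) + 3514/20745) = √(25/253 + 3514/20745) = √(1407667/5248485) = √820902126055/1749495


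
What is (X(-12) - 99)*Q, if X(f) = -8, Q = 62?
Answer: -6634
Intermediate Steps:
(X(-12) - 99)*Q = (-8 - 99)*62 = -107*62 = -6634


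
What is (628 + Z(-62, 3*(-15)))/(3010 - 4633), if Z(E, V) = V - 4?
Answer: -193/541 ≈ -0.35675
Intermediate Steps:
Z(E, V) = -4 + V
(628 + Z(-62, 3*(-15)))/(3010 - 4633) = (628 + (-4 + 3*(-15)))/(3010 - 4633) = (628 + (-4 - 45))/(-1623) = (628 - 49)*(-1/1623) = 579*(-1/1623) = -193/541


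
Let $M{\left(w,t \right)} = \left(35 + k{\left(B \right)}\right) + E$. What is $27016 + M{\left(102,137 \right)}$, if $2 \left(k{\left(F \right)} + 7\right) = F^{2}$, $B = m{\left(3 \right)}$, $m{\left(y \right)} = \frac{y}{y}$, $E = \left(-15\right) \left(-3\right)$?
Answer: $\frac{54179}{2} \approx 27090.0$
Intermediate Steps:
$E = 45$
$m{\left(y \right)} = 1$
$B = 1$
$k{\left(F \right)} = -7 + \frac{F^{2}}{2}$
$M{\left(w,t \right)} = \frac{147}{2}$ ($M{\left(w,t \right)} = \left(35 - \left(7 - \frac{1^{2}}{2}\right)\right) + 45 = \left(35 + \left(-7 + \frac{1}{2} \cdot 1\right)\right) + 45 = \left(35 + \left(-7 + \frac{1}{2}\right)\right) + 45 = \left(35 - \frac{13}{2}\right) + 45 = \frac{57}{2} + 45 = \frac{147}{2}$)
$27016 + M{\left(102,137 \right)} = 27016 + \frac{147}{2} = \frac{54179}{2}$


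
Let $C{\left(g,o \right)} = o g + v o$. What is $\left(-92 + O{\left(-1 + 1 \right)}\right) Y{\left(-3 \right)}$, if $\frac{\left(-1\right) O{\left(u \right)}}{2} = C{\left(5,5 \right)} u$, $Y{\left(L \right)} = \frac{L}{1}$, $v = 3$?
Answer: $276$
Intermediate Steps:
$Y{\left(L \right)} = L$ ($Y{\left(L \right)} = L 1 = L$)
$C{\left(g,o \right)} = 3 o + g o$ ($C{\left(g,o \right)} = o g + 3 o = g o + 3 o = 3 o + g o$)
$O{\left(u \right)} = - 80 u$ ($O{\left(u \right)} = - 2 \cdot 5 \left(3 + 5\right) u = - 2 \cdot 5 \cdot 8 u = - 2 \cdot 40 u = - 80 u$)
$\left(-92 + O{\left(-1 + 1 \right)}\right) Y{\left(-3 \right)} = \left(-92 - 80 \left(-1 + 1\right)\right) \left(-3\right) = \left(-92 - 0\right) \left(-3\right) = \left(-92 + 0\right) \left(-3\right) = \left(-92\right) \left(-3\right) = 276$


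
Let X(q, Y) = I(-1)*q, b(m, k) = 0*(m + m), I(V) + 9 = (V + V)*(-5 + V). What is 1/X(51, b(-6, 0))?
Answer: 1/153 ≈ 0.0065359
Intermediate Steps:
I(V) = -9 + 2*V*(-5 + V) (I(V) = -9 + (V + V)*(-5 + V) = -9 + (2*V)*(-5 + V) = -9 + 2*V*(-5 + V))
b(m, k) = 0 (b(m, k) = 0*(2*m) = 0)
X(q, Y) = 3*q (X(q, Y) = (-9 - 10*(-1) + 2*(-1)**2)*q = (-9 + 10 + 2*1)*q = (-9 + 10 + 2)*q = 3*q)
1/X(51, b(-6, 0)) = 1/(3*51) = 1/153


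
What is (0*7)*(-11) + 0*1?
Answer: 0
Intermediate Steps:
(0*7)*(-11) + 0*1 = 0*(-11) + 0 = 0 + 0 = 0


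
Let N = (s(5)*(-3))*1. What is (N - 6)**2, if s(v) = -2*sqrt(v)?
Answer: 216 - 72*sqrt(5) ≈ 55.003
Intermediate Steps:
N = 6*sqrt(5) (N = (-2*sqrt(5)*(-3))*1 = (6*sqrt(5))*1 = 6*sqrt(5) ≈ 13.416)
(N - 6)**2 = (6*sqrt(5) - 6)**2 = (-6 + 6*sqrt(5))**2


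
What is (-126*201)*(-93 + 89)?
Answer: 101304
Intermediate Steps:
(-126*201)*(-93 + 89) = -25326*(-4) = 101304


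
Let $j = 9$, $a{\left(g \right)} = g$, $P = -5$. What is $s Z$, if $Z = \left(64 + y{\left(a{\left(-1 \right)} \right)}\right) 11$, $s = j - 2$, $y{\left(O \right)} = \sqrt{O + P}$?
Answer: $4928 + 77 i \sqrt{6} \approx 4928.0 + 188.61 i$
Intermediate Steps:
$y{\left(O \right)} = \sqrt{-5 + O}$ ($y{\left(O \right)} = \sqrt{O - 5} = \sqrt{-5 + O}$)
$s = 7$ ($s = 9 - 2 = 7$)
$Z = 704 + 11 i \sqrt{6}$ ($Z = \left(64 + \sqrt{-5 - 1}\right) 11 = \left(64 + \sqrt{-6}\right) 11 = \left(64 + i \sqrt{6}\right) 11 = 704 + 11 i \sqrt{6} \approx 704.0 + 26.944 i$)
$s Z = 7 \left(704 + 11 i \sqrt{6}\right) = 4928 + 77 i \sqrt{6}$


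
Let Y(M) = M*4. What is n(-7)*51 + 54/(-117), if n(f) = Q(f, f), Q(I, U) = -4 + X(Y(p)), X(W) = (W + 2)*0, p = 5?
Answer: -2658/13 ≈ -204.46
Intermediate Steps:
Y(M) = 4*M
X(W) = 0 (X(W) = (2 + W)*0 = 0)
Q(I, U) = -4 (Q(I, U) = -4 + 0 = -4)
n(f) = -4
n(-7)*51 + 54/(-117) = -4*51 + 54/(-117) = -204 + 54*(-1/117) = -204 - 6/13 = -2658/13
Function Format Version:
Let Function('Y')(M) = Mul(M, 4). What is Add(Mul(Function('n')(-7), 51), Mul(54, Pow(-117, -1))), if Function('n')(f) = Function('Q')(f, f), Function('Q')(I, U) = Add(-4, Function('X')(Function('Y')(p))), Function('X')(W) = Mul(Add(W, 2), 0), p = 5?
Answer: Rational(-2658, 13) ≈ -204.46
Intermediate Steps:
Function('Y')(M) = Mul(4, M)
Function('X')(W) = 0 (Function('X')(W) = Mul(Add(2, W), 0) = 0)
Function('Q')(I, U) = -4 (Function('Q')(I, U) = Add(-4, 0) = -4)
Function('n')(f) = -4
Add(Mul(Function('n')(-7), 51), Mul(54, Pow(-117, -1))) = Add(Mul(-4, 51), Mul(54, Pow(-117, -1))) = Add(-204, Mul(54, Rational(-1, 117))) = Add(-204, Rational(-6, 13)) = Rational(-2658, 13)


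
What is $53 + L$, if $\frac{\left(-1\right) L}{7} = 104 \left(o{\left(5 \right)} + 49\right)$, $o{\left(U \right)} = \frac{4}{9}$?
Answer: $- \frac{323483}{9} \approx -35943.0$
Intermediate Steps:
$o{\left(U \right)} = \frac{4}{9}$ ($o{\left(U \right)} = 4 \cdot \frac{1}{9} = \frac{4}{9}$)
$L = - \frac{323960}{9}$ ($L = - 7 \cdot 104 \left(\frac{4}{9} + 49\right) = - 7 \cdot 104 \cdot \frac{445}{9} = \left(-7\right) \frac{46280}{9} = - \frac{323960}{9} \approx -35996.0$)
$53 + L = 53 - \frac{323960}{9} = - \frac{323483}{9}$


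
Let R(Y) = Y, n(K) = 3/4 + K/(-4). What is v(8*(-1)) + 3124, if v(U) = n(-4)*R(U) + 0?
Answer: 3110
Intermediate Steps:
n(K) = 3/4 - K/4 (n(K) = 3*(1/4) + K*(-1/4) = 3/4 - K/4)
v(U) = 7*U/4 (v(U) = (3/4 - 1/4*(-4))*U + 0 = (3/4 + 1)*U + 0 = 7*U/4 + 0 = 7*U/4)
v(8*(-1)) + 3124 = 7*(8*(-1))/4 + 3124 = (7/4)*(-8) + 3124 = -14 + 3124 = 3110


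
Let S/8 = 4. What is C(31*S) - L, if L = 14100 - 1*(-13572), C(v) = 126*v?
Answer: 97320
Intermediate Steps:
S = 32 (S = 8*4 = 32)
L = 27672 (L = 14100 + 13572 = 27672)
C(31*S) - L = 126*(31*32) - 1*27672 = 126*992 - 27672 = 124992 - 27672 = 97320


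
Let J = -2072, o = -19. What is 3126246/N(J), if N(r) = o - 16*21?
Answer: -3126246/355 ≈ -8806.3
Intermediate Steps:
N(r) = -355 (N(r) = -19 - 16*21 = -19 - 336 = -355)
3126246/N(J) = 3126246/(-355) = 3126246*(-1/355) = -3126246/355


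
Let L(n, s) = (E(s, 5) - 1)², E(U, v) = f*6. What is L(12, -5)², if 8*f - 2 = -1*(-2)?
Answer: 16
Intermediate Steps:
f = ½ (f = ¼ + (-1*(-2))/8 = ¼ + (⅛)*2 = ¼ + ¼ = ½ ≈ 0.50000)
E(U, v) = 3 (E(U, v) = (½)*6 = 3)
L(n, s) = 4 (L(n, s) = (3 - 1)² = 2² = 4)
L(12, -5)² = 4² = 16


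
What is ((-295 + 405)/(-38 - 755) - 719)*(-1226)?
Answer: 699159602/793 ≈ 8.8166e+5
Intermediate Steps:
((-295 + 405)/(-38 - 755) - 719)*(-1226) = (110/(-793) - 719)*(-1226) = (110*(-1/793) - 719)*(-1226) = (-110/793 - 719)*(-1226) = -570277/793*(-1226) = 699159602/793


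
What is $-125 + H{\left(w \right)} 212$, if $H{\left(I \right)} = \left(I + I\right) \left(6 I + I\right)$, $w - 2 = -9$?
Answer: $145307$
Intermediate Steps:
$w = -7$ ($w = 2 - 9 = -7$)
$H{\left(I \right)} = 14 I^{2}$ ($H{\left(I \right)} = 2 I 7 I = 14 I^{2}$)
$-125 + H{\left(w \right)} 212 = -125 + 14 \left(-7\right)^{2} \cdot 212 = -125 + 14 \cdot 49 \cdot 212 = -125 + 686 \cdot 212 = -125 + 145432 = 145307$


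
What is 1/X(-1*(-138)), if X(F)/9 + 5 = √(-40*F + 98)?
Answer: -5/49023 - I*√5422/49023 ≈ -0.00010199 - 0.001502*I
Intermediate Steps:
X(F) = -45 + 9*√(98 - 40*F) (X(F) = -45 + 9*√(-40*F + 98) = -45 + 9*√(98 - 40*F))
1/X(-1*(-138)) = 1/(-45 + 9*√(98 - (-40)*(-138))) = 1/(-45 + 9*√(98 - 40*138)) = 1/(-45 + 9*√(98 - 5520)) = 1/(-45 + 9*√(-5422)) = 1/(-45 + 9*(I*√5422)) = 1/(-45 + 9*I*√5422)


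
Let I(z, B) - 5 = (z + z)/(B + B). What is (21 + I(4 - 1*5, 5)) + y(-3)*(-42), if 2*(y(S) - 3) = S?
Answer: -186/5 ≈ -37.200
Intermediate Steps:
I(z, B) = 5 + z/B (I(z, B) = 5 + (z + z)/(B + B) = 5 + (2*z)/((2*B)) = 5 + (2*z)*(1/(2*B)) = 5 + z/B)
y(S) = 3 + S/2
(21 + I(4 - 1*5, 5)) + y(-3)*(-42) = (21 + (5 + (4 - 1*5)/5)) + (3 + (½)*(-3))*(-42) = (21 + (5 + (4 - 5)*(⅕))) + (3 - 3/2)*(-42) = (21 + (5 - 1*⅕)) + (3/2)*(-42) = (21 + (5 - ⅕)) - 63 = (21 + 24/5) - 63 = 129/5 - 63 = -186/5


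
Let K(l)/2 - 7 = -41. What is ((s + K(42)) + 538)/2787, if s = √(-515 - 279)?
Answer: 470/2787 + I*√794/2787 ≈ 0.16864 + 0.010111*I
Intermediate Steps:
K(l) = -68 (K(l) = 14 + 2*(-41) = 14 - 82 = -68)
s = I*√794 (s = √(-794) = I*√794 ≈ 28.178*I)
((s + K(42)) + 538)/2787 = ((I*√794 - 68) + 538)/2787 = ((-68 + I*√794) + 538)*(1/2787) = (470 + I*√794)*(1/2787) = 470/2787 + I*√794/2787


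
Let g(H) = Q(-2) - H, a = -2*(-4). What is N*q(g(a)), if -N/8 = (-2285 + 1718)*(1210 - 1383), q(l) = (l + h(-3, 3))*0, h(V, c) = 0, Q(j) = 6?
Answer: 0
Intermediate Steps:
a = 8
g(H) = 6 - H
q(l) = 0 (q(l) = (l + 0)*0 = l*0 = 0)
N = -784728 (N = -8*(-2285 + 1718)*(1210 - 1383) = -(-4536)*(-173) = -8*98091 = -784728)
N*q(g(a)) = -784728*0 = 0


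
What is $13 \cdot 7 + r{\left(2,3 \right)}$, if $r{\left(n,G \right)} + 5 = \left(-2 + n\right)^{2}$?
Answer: $86$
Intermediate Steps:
$r{\left(n,G \right)} = -5 + \left(-2 + n\right)^{2}$
$13 \cdot 7 + r{\left(2,3 \right)} = 13 \cdot 7 - \left(5 - \left(-2 + 2\right)^{2}\right) = 91 - \left(5 - 0^{2}\right) = 91 + \left(-5 + 0\right) = 91 - 5 = 86$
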